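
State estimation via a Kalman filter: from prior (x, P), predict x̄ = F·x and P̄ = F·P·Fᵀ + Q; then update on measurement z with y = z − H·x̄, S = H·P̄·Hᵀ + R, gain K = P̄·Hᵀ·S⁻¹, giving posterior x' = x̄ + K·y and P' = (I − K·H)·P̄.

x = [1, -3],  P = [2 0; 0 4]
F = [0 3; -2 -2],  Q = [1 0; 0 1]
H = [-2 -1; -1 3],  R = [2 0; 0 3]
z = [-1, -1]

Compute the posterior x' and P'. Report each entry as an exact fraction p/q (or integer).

x̄ = F·x = [-9, 4]
P̄ = F·P·Fᵀ + Q = [37 -24; -24 25]
y = z − H·x̄ = [-15, -22]
S = H·P̄·Hᵀ + R = [79 119; 119 409]
K = P̄·Hᵀ·S⁻¹ = [-2493/6050 -887/6050; -1187/9075 2542/9075]
x' = x̄ + K·y = [2459/6050, -1819/9075]
P' = (I − K·H)·P̄ = [2517/6050 -24/3025; -24/3025 2518/9075]

x' = [2459/6050, -1819/9075]
P' = [2517/6050 -24/3025; -24/3025 2518/9075]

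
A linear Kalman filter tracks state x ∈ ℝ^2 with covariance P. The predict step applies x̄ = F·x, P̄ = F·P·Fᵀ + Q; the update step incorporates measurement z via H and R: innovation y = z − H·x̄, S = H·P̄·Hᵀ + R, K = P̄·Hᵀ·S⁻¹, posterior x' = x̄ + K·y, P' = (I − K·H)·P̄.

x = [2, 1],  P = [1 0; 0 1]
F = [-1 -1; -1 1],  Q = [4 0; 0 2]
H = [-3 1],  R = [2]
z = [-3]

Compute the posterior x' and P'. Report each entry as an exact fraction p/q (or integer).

x̄ = F·x = [-3, -1]
P̄ = F·P·Fᵀ + Q = [6 0; 0 4]
y = z − H·x̄ = [-11]
S = H·P̄·Hᵀ + R = [60]
K = P̄·Hᵀ·S⁻¹ = [-3/10; 1/15]
x' = x̄ + K·y = [3/10, -26/15]
P' = (I − K·H)·P̄ = [3/5 6/5; 6/5 56/15]

x' = [3/10, -26/15]
P' = [3/5 6/5; 6/5 56/15]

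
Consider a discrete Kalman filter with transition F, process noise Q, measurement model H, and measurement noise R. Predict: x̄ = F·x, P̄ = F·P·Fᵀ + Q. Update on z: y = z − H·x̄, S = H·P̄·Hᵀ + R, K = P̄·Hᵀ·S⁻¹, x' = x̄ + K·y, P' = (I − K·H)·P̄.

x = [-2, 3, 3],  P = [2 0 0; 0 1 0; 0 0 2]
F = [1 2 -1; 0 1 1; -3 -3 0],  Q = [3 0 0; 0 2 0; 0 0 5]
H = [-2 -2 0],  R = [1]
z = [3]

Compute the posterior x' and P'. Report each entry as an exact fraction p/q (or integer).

x̄ = F·x = [1, 6, -3]
P̄ = F·P·Fᵀ + Q = [11 0 -12; 0 5 -3; -12 -3 32]
y = z − H·x̄ = [17]
S = H·P̄·Hᵀ + R = [65]
K = P̄·Hᵀ·S⁻¹ = [-22/65; -2/13; 6/13]
x' = x̄ + K·y = [-309/65, 44/13, 63/13]
P' = (I − K·H)·P̄ = [231/65 -44/13 -24/13; -44/13 45/13 21/13; -24/13 21/13 236/13]

x' = [-309/65, 44/13, 63/13]
P' = [231/65 -44/13 -24/13; -44/13 45/13 21/13; -24/13 21/13 236/13]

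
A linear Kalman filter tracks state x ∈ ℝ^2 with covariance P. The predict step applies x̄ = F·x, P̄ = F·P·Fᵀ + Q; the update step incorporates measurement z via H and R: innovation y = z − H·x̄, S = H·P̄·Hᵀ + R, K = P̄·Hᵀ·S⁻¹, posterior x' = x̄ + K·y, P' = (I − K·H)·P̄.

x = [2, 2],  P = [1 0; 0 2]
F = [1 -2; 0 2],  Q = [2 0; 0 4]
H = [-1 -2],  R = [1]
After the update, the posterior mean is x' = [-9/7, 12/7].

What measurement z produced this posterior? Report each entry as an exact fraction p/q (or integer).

x̄ = F·x = [-2, 4]
P̄ = F·P·Fᵀ + Q = [11 -8; -8 12]
S = H·P̄·Hᵀ + R = [28]
K = P̄·Hᵀ·S⁻¹ = [5/28; -4/7]
x' − x̄ = [5/7, -16/7] = K·y
y = (KᵀK)⁻¹·Kᵀ·(x' − x̄) = [4]
z = y + H·x̄ = [4] + [-6] = [-2]

z = [-2]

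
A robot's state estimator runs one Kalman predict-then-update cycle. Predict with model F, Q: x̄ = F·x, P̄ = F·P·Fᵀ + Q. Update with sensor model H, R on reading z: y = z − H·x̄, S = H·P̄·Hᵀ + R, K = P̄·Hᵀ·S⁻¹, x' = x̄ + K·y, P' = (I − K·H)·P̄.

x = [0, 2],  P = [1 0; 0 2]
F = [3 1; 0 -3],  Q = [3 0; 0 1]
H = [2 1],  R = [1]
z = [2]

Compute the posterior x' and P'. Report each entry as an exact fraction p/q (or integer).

x' = [48/13, -71/13]
P' = [61/13 -233/26; -233/26 939/52]

x̄ = F·x = [2, -6]
P̄ = F·P·Fᵀ + Q = [14 -6; -6 19]
y = z − H·x̄ = [4]
S = H·P̄·Hᵀ + R = [52]
K = P̄·Hᵀ·S⁻¹ = [11/26; 7/52]
x' = x̄ + K·y = [48/13, -71/13]
P' = (I − K·H)·P̄ = [61/13 -233/26; -233/26 939/52]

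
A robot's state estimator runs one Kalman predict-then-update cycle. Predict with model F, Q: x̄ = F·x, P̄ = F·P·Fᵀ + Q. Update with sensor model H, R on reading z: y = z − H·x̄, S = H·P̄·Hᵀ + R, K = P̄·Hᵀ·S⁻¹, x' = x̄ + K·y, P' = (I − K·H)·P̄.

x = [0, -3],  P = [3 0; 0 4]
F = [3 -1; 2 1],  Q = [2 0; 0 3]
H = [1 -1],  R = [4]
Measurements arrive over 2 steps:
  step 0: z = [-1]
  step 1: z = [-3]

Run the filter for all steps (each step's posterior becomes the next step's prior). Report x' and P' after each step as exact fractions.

step 0: x̄ = F·x = [3, -3]
step 0: P̄ = F·P·Fᵀ + Q = [33 14; 14 19]
step 0: y = z − H·x̄ = [-7]
step 0: S = H·P̄·Hᵀ + R = [28]
step 0: K = P̄·Hᵀ·S⁻¹ = [19/28; -5/28]
step 0: x' = x̄ + K·y = [-7/4, -7/4]
step 0: P' = (I − K·H)·P̄ = [563/28 487/28; 487/28 507/28]
step 1: x̄ = F·x = [-7/2, -21/4]
step 1: P̄ = F·P·Fᵀ + Q = [677/7 1679/14; 1679/14 4791/28]
step 1: y = z − H·x̄ = [-19/4]
step 1: S = H·P̄·Hᵀ + R = [895/28]
step 1: K = P̄·Hᵀ·S⁻¹ = [-130/179; -1433/895]
step 1: x' = x̄ + K·y = [-9/179, 2108/895]
step 1: P' = (I − K·H)·P̄ = [14294/179 14814/179; 14814/179 79802/895]

step 0: x' = [-7/4, -7/4], P' = [563/28 487/28; 487/28 507/28]
step 1: x' = [-9/179, 2108/895], P' = [14294/179 14814/179; 14814/179 79802/895]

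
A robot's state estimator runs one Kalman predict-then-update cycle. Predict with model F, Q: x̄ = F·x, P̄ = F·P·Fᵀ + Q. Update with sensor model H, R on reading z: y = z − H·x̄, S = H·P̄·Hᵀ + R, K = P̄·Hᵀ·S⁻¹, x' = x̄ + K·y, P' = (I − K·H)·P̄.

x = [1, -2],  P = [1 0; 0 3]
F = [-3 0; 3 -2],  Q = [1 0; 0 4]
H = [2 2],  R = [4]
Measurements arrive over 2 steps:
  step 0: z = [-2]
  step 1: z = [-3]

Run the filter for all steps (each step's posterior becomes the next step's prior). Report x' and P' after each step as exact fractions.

step 0: x̄ = F·x = [-3, 7]
step 0: P̄ = F·P·Fᵀ + Q = [10 -9; -9 25]
step 0: y = z − H·x̄ = [-10]
step 0: S = H·P̄·Hᵀ + R = [72]
step 0: K = P̄·Hᵀ·S⁻¹ = [1/36; 4/9]
step 0: x' = x̄ + K·y = [-59/18, 23/9]
step 0: P' = (I − K·H)·P̄ = [179/18 -89/9; -89/9 97/9]
step 1: x̄ = F·x = [59/6, -269/18]
step 1: P̄ = F·P·Fᵀ + Q = [181/2 -893/6; -893/6 4595/18]
step 1: y = z − H·x̄ = [65/9]
step 1: S = H·P̄·Hᵀ + R = [1768/9]
step 1: K = P̄·Hᵀ·S⁻¹ = [-525/884; 479/442]
step 1: x' = x̄ + K·y = [377/68, -121/17]
step 1: P' = (I − K·H)·P̄ = [4688/221 -9901/442; -9901/442 10859/442]

step 0: x' = [-59/18, 23/9], P' = [179/18 -89/9; -89/9 97/9]
step 1: x' = [377/68, -121/17], P' = [4688/221 -9901/442; -9901/442 10859/442]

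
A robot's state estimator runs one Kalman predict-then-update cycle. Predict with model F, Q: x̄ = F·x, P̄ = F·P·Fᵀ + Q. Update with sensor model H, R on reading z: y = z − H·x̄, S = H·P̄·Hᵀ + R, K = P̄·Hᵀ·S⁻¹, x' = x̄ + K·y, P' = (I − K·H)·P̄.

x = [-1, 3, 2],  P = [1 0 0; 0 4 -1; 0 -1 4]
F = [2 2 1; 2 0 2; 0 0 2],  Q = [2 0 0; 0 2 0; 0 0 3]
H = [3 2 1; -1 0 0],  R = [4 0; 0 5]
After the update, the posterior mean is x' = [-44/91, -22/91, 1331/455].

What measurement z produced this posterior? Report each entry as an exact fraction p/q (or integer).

z = [1, 2]

x̄ = F·x = [6, 2, 4]
P̄ = F·P·Fᵀ + Q = [22 8 4; 8 22 16; 4 16 19]
S = H·P̄·Hᵀ + R = [493 -86; -86 27]
K = P̄·Hᵀ·S⁻¹ = [86/1183 -690/1183; 316/1183 656/1183; 1357/5915 3446/5915]
x' − x̄ = [-590/91, -204/91, -489/455] = K·y
y = (KᵀK)⁻¹·Kᵀ·(x' − x̄) = [-25, 8]
z = y + H·x̄ = [-25, 8] + [26, -6] = [1, 2]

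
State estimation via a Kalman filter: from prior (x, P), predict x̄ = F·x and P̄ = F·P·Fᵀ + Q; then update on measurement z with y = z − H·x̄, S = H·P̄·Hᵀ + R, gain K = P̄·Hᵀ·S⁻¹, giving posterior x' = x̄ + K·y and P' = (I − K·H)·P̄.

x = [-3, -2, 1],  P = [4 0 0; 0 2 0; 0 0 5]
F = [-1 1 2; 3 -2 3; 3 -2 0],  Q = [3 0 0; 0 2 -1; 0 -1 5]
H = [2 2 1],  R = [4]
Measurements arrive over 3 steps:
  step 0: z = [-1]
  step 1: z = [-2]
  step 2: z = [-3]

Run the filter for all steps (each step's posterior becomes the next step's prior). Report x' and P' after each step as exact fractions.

step 0: x' = [2399/753, -1000/753, -3559/753], P' = [16937/753 -7168/753 -19258/753; -7168/753 4514/753 6320/753; -19258/753 6320/753 26288/753]
step 1: x' = [-6047269/749450, 893163/374725, 3484911/374725], P' = [161070107/749450 -31723264/374725 -97122733/374725; -31723264/374725 13247681/374725 37320482/374725; -97122733/374725 37320482/374725 119357054/374725]
step 2: x' = [8805903829/2593871293, -6164740603/2593871293, -998004523/199528561], P' = [1549207009463/2593871293 -605534450374/2593871293 -144497410654/199528561; -605534450374/2593871293 241895593793/2593871293 55979112350/199528561; -144497410654/199528561 55979112350/199528561 176398476596/199528561]

step 0: x̄ = F·x = [3, -2, -5]
step 0: P̄ = F·P·Fᵀ + Q = [29 14 -16; 14 91 43; -16 43 49]
step 0: y = z − H·x̄ = [2]
step 0: S = H·P̄·Hᵀ + R = [753]
step 0: K = P̄·Hᵀ·S⁻¹ = [70/753; 253/753; 103/753]
step 0: x' = x̄ + K·y = [2399/753, -1000/753, -3559/753]
step 0: P' = (I − K·H)·P̄ = [16937/753 -7168/753 -19258/753; -7168/753 4514/753 6320/753; -19258/753 6320/753 26288/753]
step 1: x̄ = F·x = [-10517/753, -1480/753, 9197/753]
step 1: P̄ = F·P·Fᵀ + Q = [245510/753 -2045/753 -236507/753; -2045/753 72119/753 44510/753; -236507/753 44510/753 260270/753]
step 1: y = z − H·x̄ = [13291/753]
step 1: S = H·P̄·Hᵀ + R = [749450/753]
step 1: K = P̄·Hᵀ·S⁻¹ = [250423/749450; 92329/374725; -61862/374725]
step 1: x' = x̄ + K·y = [-6047269/749450, 893163/374725, 3484911/374725]
step 1: P' = (I − K·H)·P̄ = [161070107/749450 -31723264/374725 -97122733/374725; -31723264/374725 13247681/374725 37320482/374725; -97122733/374725 37320482/374725 119357054/374725]
step 2: x̄ = F·x = [21773239/749450, -804993/749450, -1670343/57650]
step 2: P̄ = F·P·Fᵀ + Q = [2347109027/749450 -78526399/749450 -178266949/57650; -78526399/749450 74786663/749450 9243563/57650; -178266949/57650 9243563/57650 178516769/57650]
step 2: y = z − H·x̄ = [-1728491/57650]
step 2: S = H·P̄·Hᵀ + R = [199528561/57650]
step 2: K = P̄·Hᵀ·S⁻¹ = [170745763/199528561; 8668219/199528561; -159530003/199528561]
step 2: x' = x̄ + K·y = [8805903829/2593871293, -6164740603/2593871293, -998004523/199528561]
step 2: P' = (I − K·H)·P̄ = [1549207009463/2593871293 -605534450374/2593871293 -144497410654/199528561; -605534450374/2593871293 241895593793/2593871293 55979112350/199528561; -144497410654/199528561 55979112350/199528561 176398476596/199528561]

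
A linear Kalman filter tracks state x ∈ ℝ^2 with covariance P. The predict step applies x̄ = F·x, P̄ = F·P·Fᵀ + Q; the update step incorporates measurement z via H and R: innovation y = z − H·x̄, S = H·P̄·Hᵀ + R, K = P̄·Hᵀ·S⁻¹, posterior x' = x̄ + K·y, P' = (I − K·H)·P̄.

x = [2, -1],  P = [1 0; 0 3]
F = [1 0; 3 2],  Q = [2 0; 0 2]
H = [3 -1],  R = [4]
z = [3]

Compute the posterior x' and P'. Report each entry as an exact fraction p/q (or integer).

x' = [13/6, 65/18]
P' = [2 16/3; 16/3 158/9]

x̄ = F·x = [2, 4]
P̄ = F·P·Fᵀ + Q = [3 3; 3 23]
y = z − H·x̄ = [1]
S = H·P̄·Hᵀ + R = [36]
K = P̄·Hᵀ·S⁻¹ = [1/6; -7/18]
x' = x̄ + K·y = [13/6, 65/18]
P' = (I − K·H)·P̄ = [2 16/3; 16/3 158/9]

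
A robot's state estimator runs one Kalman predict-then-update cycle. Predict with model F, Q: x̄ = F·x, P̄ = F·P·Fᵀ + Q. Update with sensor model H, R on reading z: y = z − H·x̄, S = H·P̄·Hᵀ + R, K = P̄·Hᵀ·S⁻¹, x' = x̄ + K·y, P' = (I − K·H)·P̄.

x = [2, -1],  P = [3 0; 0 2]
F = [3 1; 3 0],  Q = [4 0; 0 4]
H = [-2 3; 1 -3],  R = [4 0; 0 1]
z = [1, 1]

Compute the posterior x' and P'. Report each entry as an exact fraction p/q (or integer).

x̄ = F·x = [5, 6]
P̄ = F·P·Fᵀ + Q = [33 27; 27 31]
y = z − H·x̄ = [-7, 14]
S = H·P̄·Hᵀ + R = [91 -102; -102 151]
K = P̄·Hᵀ·S⁻¹ = [-2631/3337 -2838/3337; -843/3337 -2028/3337]
x' = x̄ + K·y = [-4630/3337, -2469/3337]
P' = (I − K·H)·P̄ = [13362/3337 5400/3337; 5400/3337 2476/3337]

x' = [-4630/3337, -2469/3337]
P' = [13362/3337 5400/3337; 5400/3337 2476/3337]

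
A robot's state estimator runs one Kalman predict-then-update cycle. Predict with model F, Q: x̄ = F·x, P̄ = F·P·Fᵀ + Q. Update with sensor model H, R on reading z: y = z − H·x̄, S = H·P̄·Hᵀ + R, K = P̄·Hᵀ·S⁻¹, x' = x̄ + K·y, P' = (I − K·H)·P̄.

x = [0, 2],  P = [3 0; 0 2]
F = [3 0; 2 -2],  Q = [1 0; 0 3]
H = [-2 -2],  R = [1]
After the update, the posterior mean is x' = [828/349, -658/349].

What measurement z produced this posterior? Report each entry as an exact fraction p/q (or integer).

z = [-1]

x̄ = F·x = [0, -4]
P̄ = F·P·Fᵀ + Q = [28 18; 18 23]
S = H·P̄·Hᵀ + R = [349]
K = P̄·Hᵀ·S⁻¹ = [-92/349; -82/349]
x' − x̄ = [828/349, 738/349] = K·y
y = (KᵀK)⁻¹·Kᵀ·(x' − x̄) = [-9]
z = y + H·x̄ = [-9] + [8] = [-1]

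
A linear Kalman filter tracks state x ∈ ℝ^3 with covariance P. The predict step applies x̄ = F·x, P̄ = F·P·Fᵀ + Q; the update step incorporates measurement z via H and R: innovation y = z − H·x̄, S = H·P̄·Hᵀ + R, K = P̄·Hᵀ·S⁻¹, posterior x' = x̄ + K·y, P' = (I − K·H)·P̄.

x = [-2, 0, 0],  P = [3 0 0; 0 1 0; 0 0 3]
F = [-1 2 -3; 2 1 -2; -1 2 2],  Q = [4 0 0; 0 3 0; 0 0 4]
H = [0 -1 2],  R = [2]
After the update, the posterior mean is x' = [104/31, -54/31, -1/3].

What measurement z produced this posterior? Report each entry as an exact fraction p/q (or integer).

x̄ = F·x = [2, -4, 2]
P̄ = F·P·Fᵀ + Q = [38 14 -11; 14 28 -16; -11 -16 23]
S = H·P̄·Hᵀ + R = [186]
K = P̄·Hᵀ·S⁻¹ = [-6/31; -10/31; 1/3]
x' − x̄ = [42/31, 70/31, -7/3] = K·y
y = (KᵀK)⁻¹·Kᵀ·(x' − x̄) = [-7]
z = y + H·x̄ = [-7] + [8] = [1]

z = [1]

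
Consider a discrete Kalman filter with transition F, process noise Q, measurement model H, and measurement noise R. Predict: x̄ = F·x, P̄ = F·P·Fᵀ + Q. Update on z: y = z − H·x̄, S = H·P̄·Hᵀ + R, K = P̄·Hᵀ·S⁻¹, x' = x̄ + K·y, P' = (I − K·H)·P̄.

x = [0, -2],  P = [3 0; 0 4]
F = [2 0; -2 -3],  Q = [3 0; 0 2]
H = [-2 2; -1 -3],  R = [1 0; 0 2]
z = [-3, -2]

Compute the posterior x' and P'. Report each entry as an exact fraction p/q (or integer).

x' = [21660/13297, 1854/13297]
P' = [3444/13297 1002/13297; 1002/13297 5554/39891]

x̄ = F·x = [0, 6]
P̄ = F·P·Fᵀ + Q = [15 -12; -12 50]
y = z − H·x̄ = [-15, 16]
S = H·P̄·Hᵀ + R = [357 -318; -318 395]
K = P̄·Hᵀ·S⁻¹ = [-4884/13297 -3225/13297; 5096/39891 -3278/13297]
x' = x̄ + K·y = [21660/13297, 1854/13297]
P' = (I − K·H)·P̄ = [3444/13297 1002/13297; 1002/13297 5554/39891]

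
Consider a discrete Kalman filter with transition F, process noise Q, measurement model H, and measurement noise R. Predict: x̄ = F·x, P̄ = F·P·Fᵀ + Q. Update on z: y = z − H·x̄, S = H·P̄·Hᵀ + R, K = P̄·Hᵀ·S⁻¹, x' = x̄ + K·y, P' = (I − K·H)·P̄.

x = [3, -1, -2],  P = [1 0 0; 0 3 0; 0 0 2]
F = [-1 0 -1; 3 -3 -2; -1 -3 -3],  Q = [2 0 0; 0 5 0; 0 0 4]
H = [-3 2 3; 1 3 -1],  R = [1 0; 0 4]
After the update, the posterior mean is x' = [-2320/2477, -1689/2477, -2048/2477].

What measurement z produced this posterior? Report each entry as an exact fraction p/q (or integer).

x̄ = F·x = [-1, 16, 6]
P̄ = F·P·Fᵀ + Q = [5 1 7; 1 49 36; 7 36 50]
S = H·P̄·Hᵀ + R = [986 416; 416 276]
K = P̄·Hᵀ·S⁻¹ = [224/12385 -1171/49540; 2359/24770 3248/12385; 7109/24770 -9763/49540]
x' − x̄ = [157/2477, -41321/2477, -16910/2477] = K·y
y = (KᵀK)⁻¹·Kᵀ·(x' − x̄) = [-54, -44]
z = y + H·x̄ = [-54, -44] + [53, 41] = [-1, -3]

z = [-1, -3]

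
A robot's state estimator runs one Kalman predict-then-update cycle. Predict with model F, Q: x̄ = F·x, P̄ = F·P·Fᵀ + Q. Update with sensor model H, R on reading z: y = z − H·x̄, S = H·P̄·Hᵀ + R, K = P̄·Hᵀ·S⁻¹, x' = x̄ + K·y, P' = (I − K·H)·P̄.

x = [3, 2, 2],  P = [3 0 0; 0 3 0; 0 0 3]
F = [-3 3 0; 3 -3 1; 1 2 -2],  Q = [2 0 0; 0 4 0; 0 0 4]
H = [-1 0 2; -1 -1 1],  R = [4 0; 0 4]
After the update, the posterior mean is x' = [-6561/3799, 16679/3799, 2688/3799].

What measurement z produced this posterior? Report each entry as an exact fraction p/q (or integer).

z = [3, -2]

x̄ = F·x = [-3, 5, 3]
P̄ = F·P·Fᵀ + Q = [56 -54 9; -54 61 -15; 9 -15 31]
S = H·P̄·Hᵀ + R = [148 67; 67 56]
K = P̄·Hᵀ·S⁻¹ = [-2597/3799 3582/3799; 2818/3799 -4864/3799; 489/3799 1925/3799]
x' − x̄ = [4836/3799, -2316/3799, -8709/3799] = K·y
y = (KᵀK)⁻¹·Kᵀ·(x' − x̄) = [-6, -3]
z = y + H·x̄ = [-6, -3] + [9, 1] = [3, -2]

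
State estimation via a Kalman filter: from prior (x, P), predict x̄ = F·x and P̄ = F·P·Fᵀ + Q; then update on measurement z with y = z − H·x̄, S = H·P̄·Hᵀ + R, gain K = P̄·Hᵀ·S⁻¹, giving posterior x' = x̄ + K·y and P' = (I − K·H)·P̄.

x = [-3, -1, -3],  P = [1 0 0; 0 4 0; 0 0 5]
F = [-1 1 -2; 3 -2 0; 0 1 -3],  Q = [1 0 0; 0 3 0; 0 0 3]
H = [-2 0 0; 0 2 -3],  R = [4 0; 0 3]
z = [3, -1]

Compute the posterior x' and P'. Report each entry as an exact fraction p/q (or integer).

x' = [-2573/2957, -29063/5914, -8881/2957]
P' = [2278/2957 2451/2957 1758/2957; 2451/2957 46077/2957 29922/2957; 1758/2957 29922/2957 20376/2957]

x̄ = F·x = [8, -7, 8]
P̄ = F·P·Fᵀ + Q = [26 -11 34; -11 28 -8; 34 -8 52]
y = z − H·x̄ = [19, 37]
S = H·P̄·Hᵀ + R = [108 248; 248 679]
K = P̄·Hᵀ·S⁻¹ = [-1139/2957 -124/2957; -2451/5914 796/2957; -879/2957 -428/2957]
x' = x̄ + K·y = [-2573/2957, -29063/5914, -8881/2957]
P' = (I − K·H)·P̄ = [2278/2957 2451/2957 1758/2957; 2451/2957 46077/2957 29922/2957; 1758/2957 29922/2957 20376/2957]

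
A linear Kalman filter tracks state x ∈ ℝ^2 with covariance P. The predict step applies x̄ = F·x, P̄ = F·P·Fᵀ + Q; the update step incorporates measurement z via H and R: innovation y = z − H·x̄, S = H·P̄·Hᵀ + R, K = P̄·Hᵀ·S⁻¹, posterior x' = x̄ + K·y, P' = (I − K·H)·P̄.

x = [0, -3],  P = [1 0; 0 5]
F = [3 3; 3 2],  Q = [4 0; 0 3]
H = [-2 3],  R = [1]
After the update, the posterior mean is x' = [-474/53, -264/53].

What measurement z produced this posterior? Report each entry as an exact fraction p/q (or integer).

z = [3]

x̄ = F·x = [-9, -6]
P̄ = F·P·Fᵀ + Q = [58 39; 39 32]
S = H·P̄·Hᵀ + R = [53]
K = P̄·Hᵀ·S⁻¹ = [1/53; 18/53]
x' − x̄ = [3/53, 54/53] = K·y
y = (KᵀK)⁻¹·Kᵀ·(x' − x̄) = [3]
z = y + H·x̄ = [3] + [0] = [3]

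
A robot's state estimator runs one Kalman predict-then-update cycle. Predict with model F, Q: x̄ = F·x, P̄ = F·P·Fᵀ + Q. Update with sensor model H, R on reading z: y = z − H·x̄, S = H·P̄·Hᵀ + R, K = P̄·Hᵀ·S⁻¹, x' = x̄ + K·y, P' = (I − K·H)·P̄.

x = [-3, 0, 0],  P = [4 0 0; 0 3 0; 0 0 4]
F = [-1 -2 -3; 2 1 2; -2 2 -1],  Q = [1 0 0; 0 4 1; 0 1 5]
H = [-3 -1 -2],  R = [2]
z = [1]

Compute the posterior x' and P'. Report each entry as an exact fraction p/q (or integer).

x' = [-397/233, -526/233, 750/233]
P' = [5929/466 -2775/466 -7369/466; -2775/466 6293/466 907/466; -7369/466 907/466 10681/466]

x̄ = F·x = [3, -6, 6]
P̄ = F·P·Fᵀ + Q = [53 -38 8; -38 39 -17; 8 -17 37]
y = z − H·x̄ = [16]
S = H·P̄·Hᵀ + R = [466]
K = P̄·Hᵀ·S⁻¹ = [-137/466; 109/466; -81/466]
x' = x̄ + K·y = [-397/233, -526/233, 750/233]
P' = (I − K·H)·P̄ = [5929/466 -2775/466 -7369/466; -2775/466 6293/466 907/466; -7369/466 907/466 10681/466]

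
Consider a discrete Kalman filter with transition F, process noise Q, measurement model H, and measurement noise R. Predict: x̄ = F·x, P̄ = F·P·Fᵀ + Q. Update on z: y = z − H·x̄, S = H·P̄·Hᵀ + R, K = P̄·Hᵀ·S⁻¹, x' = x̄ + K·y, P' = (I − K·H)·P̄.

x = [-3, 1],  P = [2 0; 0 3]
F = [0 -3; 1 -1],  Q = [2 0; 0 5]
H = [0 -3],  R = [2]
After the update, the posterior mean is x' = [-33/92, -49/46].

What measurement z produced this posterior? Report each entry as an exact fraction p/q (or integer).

z = [3]

x̄ = F·x = [-3, -4]
P̄ = F·P·Fᵀ + Q = [29 9; 9 10]
S = H·P̄·Hᵀ + R = [92]
K = P̄·Hᵀ·S⁻¹ = [-27/92; -15/46]
x' − x̄ = [243/92, 135/46] = K·y
y = (KᵀK)⁻¹·Kᵀ·(x' − x̄) = [-9]
z = y + H·x̄ = [-9] + [12] = [3]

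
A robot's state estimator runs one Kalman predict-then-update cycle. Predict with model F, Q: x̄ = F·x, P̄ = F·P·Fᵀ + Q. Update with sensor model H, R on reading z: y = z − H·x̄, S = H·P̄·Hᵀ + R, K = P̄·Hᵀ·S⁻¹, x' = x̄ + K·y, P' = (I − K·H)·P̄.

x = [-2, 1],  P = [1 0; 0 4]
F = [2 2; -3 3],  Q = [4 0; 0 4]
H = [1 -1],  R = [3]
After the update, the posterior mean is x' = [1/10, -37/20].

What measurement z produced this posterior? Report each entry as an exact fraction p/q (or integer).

z = [3]

x̄ = F·x = [-2, 9]
P̄ = F·P·Fᵀ + Q = [24 18; 18 49]
S = H·P̄·Hᵀ + R = [40]
K = P̄·Hᵀ·S⁻¹ = [3/20; -31/40]
x' − x̄ = [21/10, -217/20] = K·y
y = (KᵀK)⁻¹·Kᵀ·(x' − x̄) = [14]
z = y + H·x̄ = [14] + [-11] = [3]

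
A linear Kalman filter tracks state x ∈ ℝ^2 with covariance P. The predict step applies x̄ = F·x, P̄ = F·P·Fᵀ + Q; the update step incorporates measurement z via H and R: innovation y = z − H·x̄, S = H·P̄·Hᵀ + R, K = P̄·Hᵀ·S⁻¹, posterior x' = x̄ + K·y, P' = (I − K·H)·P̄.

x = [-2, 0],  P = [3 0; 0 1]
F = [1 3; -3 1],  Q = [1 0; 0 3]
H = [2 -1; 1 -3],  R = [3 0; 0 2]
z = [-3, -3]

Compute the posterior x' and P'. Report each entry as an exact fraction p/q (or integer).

x̄ = F·x = [-2, 6]
P̄ = F·P·Fᵀ + Q = [13 -6; -6 31]
y = z − H·x̄ = [7, 17]
S = H·P̄·Hᵀ + R = [110 161; 161 330]
K = P̄·Hᵀ·S⁻¹ = [5569/10379 -1742/10379; 1749/10379 -3967/10379]
x' = x̄ + K·y = [-11389/10379, 7078/10379]
P' = (I − K·H)·P̄ = [10721/10379 4735/10379; 4735/10379 4223/10379]

x' = [-11389/10379, 7078/10379]
P' = [10721/10379 4735/10379; 4735/10379 4223/10379]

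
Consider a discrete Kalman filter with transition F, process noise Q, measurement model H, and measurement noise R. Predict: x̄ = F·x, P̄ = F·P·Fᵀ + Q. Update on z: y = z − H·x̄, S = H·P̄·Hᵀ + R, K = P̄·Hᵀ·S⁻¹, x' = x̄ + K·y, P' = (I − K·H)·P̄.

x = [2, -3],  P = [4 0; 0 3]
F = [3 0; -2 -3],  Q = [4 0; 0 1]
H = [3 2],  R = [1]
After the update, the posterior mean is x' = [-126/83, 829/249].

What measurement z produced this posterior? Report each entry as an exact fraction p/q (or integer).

z = [2]

x̄ = F·x = [6, 5]
P̄ = F·P·Fᵀ + Q = [40 -24; -24 44]
S = H·P̄·Hᵀ + R = [249]
K = P̄·Hᵀ·S⁻¹ = [24/83; 16/249]
x' − x̄ = [-624/83, -416/249] = K·y
y = (KᵀK)⁻¹·Kᵀ·(x' − x̄) = [-26]
z = y + H·x̄ = [-26] + [28] = [2]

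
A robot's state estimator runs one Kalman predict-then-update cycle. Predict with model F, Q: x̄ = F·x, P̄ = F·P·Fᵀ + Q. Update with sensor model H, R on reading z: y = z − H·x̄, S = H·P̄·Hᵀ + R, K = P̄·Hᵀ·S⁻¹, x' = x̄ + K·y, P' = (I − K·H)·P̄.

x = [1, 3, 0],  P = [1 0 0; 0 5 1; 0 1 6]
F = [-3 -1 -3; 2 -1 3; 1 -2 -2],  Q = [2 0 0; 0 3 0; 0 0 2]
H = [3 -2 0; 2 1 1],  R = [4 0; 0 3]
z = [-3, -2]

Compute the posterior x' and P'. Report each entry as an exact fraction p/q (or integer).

x' = [-68929/48950, -64987/97900, 118491/97900]
P' = [17581/24475 37993/48950 -84149/48950; 37993/48950 166929/97900 -248197/97900; -84149/48950 -248197/97900 703971/97900]

x̄ = F·x = [-6, -1, -5]
P̄ = F·P·Fᵀ + Q = [76 -55 51; -55 60 -28; 51 -28 55]
y = z − H·x̄ = [13, 16]
S = H·P̄·Hᵀ + R = [1588 600; 600 350]
K = P̄·Hᵀ·S⁻¹ = [295/1958 4028/24475; -1059/3916 5892/24475; -85/3916 19863/48950]
x' = x̄ + K·y = [-68929/48950, -64987/97900, 118491/97900]
P' = (I − K·H)·P̄ = [17581/24475 37993/48950 -84149/48950; 37993/48950 166929/97900 -248197/97900; -84149/48950 -248197/97900 703971/97900]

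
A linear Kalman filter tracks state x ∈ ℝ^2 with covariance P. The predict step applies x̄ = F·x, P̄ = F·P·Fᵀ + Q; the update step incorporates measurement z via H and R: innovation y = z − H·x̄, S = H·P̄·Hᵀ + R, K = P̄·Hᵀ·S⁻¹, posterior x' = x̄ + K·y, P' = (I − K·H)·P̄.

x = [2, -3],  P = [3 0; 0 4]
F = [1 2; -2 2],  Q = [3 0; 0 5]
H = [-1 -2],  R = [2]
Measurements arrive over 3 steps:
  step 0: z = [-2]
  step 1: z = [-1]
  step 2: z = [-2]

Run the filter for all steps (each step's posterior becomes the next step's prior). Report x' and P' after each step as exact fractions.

step 0: x' = [11/7, 4/49], P' = [13 -44/7; -44/7 173/49]
step 1: x' = [21869/12137, -4994/12137], P' = [59444/12137 -29566/12137; -29566/12137 20749/12137]
step 2: x' = [3651088/2649761, 704372/2649761], P' = [12282914/2649761 -6034390/2649761; -6034390/2649761 4276405/2649761]

step 0: x̄ = F·x = [-4, -10]
step 0: P̄ = F·P·Fᵀ + Q = [22 10; 10 33]
step 0: y = z − H·x̄ = [-26]
step 0: S = H·P̄·Hᵀ + R = [196]
step 0: K = P̄·Hᵀ·S⁻¹ = [-3/14; -19/49]
step 0: x' = x̄ + K·y = [11/7, 4/49]
step 0: P' = (I − K·H)·P̄ = [13 -44/7; -44/7 173/49]
step 1: x̄ = F·x = [85/49, -146/49]
step 1: P̄ = F·P·Fᵀ + Q = [244/49 34/49; 34/49 5949/49]
step 1: y = z − H·x̄ = [-256/49]
step 1: S = H·P̄·Hᵀ + R = [24274/49]
step 1: K = P̄·Hᵀ·S⁻¹ = [-156/12137; -5966/12137]
step 1: x' = x̄ + K·y = [21869/12137, -4994/12137]
step 1: P' = (I − K·H)·P̄ = [59444/12137 -29566/12137; -29566/12137 20749/12137]
step 2: x̄ = F·x = [11881/12137, -53726/12137]
step 2: P̄ = F·P·Fᵀ + Q = [60587/12137 23240/12137; 23240/12137 617985/12137]
step 2: y = z − H·x̄ = [-119845/12137]
step 2: S = H·P̄·Hᵀ + R = [2649761/12137]
step 2: K = P̄·Hᵀ·S⁻¹ = [-107067/2649761; -1259210/2649761]
step 2: x' = x̄ + K·y = [3651088/2649761, 704372/2649761]
step 2: P' = (I − K·H)·P̄ = [12282914/2649761 -6034390/2649761; -6034390/2649761 4276405/2649761]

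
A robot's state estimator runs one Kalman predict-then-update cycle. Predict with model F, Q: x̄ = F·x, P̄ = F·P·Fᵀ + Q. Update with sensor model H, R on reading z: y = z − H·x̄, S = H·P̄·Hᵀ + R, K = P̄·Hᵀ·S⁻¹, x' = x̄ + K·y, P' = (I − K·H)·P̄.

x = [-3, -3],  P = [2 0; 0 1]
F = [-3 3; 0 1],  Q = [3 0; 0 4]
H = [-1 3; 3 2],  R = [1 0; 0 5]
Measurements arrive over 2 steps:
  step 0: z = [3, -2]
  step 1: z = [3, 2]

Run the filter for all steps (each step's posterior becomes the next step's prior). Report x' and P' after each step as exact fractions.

step 0: x̄ = F·x = [0, -3]
step 0: P̄ = F·P·Fᵀ + Q = [30 3; 3 5]
step 0: y = z − H·x̄ = [12, 4]
step 0: S = H·P̄·Hᵀ + R = [58 -39; -39 331]
step 0: K = P̄·Hᵀ·S⁻¹ = [-3207/17677 4749/17677; 4713/17677 1570/17677]
step 0: x' = x̄ + K·y = [-19488/17677, 9805/17677]
step 0: P' = (I − K·H)·P̄ = [7059/17677 1284/17677; 1284/17677 1999/17677]
step 1: x̄ = F·x = [7989/1607, 9805/17677]
step 1: P̄ = F·P·Fᵀ + Q = [10131/1607 195/1607; 195/1607 72707/17677]
step 1: y = z − H·x̄ = [111495/17677, -247893/17677]
step 1: S = H·P̄·Hᵀ + R = [770611/17677 116934/17677; 116934/17677 1407922/17677]
step 1: K = P̄·Hᵀ·S⁻¹ = [-5301681/30301709 15456111/60603418; 8098689/30301709 5191015/60603418]
step 1: x' = x̄ + K·y = [17654817/60603418, 62981665/60603418]
step 1: P' = (I − K·H)·P̄ = [23004399/60603418 4133679/60603418; 4133679/60603418 6777019/60603418]

step 0: x' = [-19488/17677, 9805/17677], P' = [7059/17677 1284/17677; 1284/17677 1999/17677]
step 1: x' = [17654817/60603418, 62981665/60603418], P' = [23004399/60603418 4133679/60603418; 4133679/60603418 6777019/60603418]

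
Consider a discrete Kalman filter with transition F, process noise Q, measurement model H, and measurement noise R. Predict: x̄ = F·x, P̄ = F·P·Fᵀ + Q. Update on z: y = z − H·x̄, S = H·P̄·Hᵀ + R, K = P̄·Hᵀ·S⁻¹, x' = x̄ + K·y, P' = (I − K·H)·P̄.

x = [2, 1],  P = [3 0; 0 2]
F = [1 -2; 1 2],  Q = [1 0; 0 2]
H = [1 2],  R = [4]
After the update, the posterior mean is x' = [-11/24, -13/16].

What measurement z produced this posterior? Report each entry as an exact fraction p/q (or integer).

x̄ = F·x = [0, 4]
P̄ = F·P·Fᵀ + Q = [12 -5; -5 13]
S = H·P̄·Hᵀ + R = [48]
K = P̄·Hᵀ·S⁻¹ = [1/24; 7/16]
x' − x̄ = [-11/24, -77/16] = K·y
y = (KᵀK)⁻¹·Kᵀ·(x' − x̄) = [-11]
z = y + H·x̄ = [-11] + [8] = [-3]

z = [-3]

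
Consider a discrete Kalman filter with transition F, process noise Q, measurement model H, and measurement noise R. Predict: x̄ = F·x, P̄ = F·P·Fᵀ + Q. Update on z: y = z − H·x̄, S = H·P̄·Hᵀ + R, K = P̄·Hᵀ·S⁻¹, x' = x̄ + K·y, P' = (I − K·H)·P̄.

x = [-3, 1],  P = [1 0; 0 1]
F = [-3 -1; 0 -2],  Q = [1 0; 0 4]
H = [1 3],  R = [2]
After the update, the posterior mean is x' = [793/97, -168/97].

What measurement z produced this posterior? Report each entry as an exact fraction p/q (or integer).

z = [3]

x̄ = F·x = [8, -2]
P̄ = F·P·Fᵀ + Q = [11 2; 2 8]
S = H·P̄·Hᵀ + R = [97]
K = P̄·Hᵀ·S⁻¹ = [17/97; 26/97]
x' − x̄ = [17/97, 26/97] = K·y
y = (KᵀK)⁻¹·Kᵀ·(x' − x̄) = [1]
z = y + H·x̄ = [1] + [2] = [3]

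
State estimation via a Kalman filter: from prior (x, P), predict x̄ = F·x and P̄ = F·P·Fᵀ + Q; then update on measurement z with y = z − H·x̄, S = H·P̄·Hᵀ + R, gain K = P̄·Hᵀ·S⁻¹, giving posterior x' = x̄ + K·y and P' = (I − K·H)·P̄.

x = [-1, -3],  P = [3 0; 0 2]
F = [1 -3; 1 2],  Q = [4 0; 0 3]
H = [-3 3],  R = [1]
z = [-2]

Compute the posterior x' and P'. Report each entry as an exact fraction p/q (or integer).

x' = [-137/257, -631/514]
P' = [1223/257 1206/257; 1206/257 2435/514]

x̄ = F·x = [8, -7]
P̄ = F·P·Fᵀ + Q = [25 -9; -9 14]
y = z − H·x̄ = [43]
S = H·P̄·Hᵀ + R = [514]
K = P̄·Hᵀ·S⁻¹ = [-51/257; 69/514]
x' = x̄ + K·y = [-137/257, -631/514]
P' = (I − K·H)·P̄ = [1223/257 1206/257; 1206/257 2435/514]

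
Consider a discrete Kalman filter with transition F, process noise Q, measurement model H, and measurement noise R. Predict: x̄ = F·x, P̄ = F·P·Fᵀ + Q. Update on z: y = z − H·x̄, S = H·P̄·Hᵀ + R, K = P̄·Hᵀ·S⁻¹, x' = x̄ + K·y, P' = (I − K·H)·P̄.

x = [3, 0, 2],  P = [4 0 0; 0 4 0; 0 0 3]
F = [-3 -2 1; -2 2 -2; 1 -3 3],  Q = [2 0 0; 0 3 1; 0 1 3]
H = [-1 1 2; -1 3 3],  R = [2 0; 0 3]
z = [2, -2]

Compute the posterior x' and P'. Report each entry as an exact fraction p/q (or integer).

x' = [-443/98, -31/14, 0]
P' = [256857/5390 -11079/770 1686/55; -11079/770 813/110 -644/55; 1686/55 -644/55 1204/55]

x̄ = F·x = [-7, -10, 9]
P̄ = F·P·Fᵀ + Q = [57 2 21; 2 47 -49; 21 -49 70]
y = z − H·x̄ = [-13, -6]
S = H·P̄·Hᵀ + R = [102 64; 64 93]
K = P̄·Hᵀ·S⁻¹ = [-1977/5390 1028/2695; -631/770 184/385; 39/55 -2/55]
x' = x̄ + K·y = [-443/98, -31/14, 0]
P' = (I − K·H)·P̄ = [256857/5390 -11079/770 1686/55; -11079/770 813/110 -644/55; 1686/55 -644/55 1204/55]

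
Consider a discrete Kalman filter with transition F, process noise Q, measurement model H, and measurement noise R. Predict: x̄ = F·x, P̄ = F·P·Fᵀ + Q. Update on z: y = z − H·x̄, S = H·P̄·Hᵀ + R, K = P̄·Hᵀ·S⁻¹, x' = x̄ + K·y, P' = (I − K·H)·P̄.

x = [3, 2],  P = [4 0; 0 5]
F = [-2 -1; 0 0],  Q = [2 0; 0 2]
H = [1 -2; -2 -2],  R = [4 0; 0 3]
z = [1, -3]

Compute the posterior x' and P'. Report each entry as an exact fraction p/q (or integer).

x̄ = F·x = [-8, 0]
P̄ = F·P·Fᵀ + Q = [23 0; 0 2]
y = z − H·x̄ = [9, -19]
S = H·P̄·Hᵀ + R = [35 -38; -38 103]
K = P̄·Hᵀ·S⁻¹ = [621/2161 -736/2161; -564/2161 -292/2161]
x' = x̄ + K·y = [2285/2161, 472/2161]
P' = (I − K·H)·P̄ = [1564/2161 -460/2161; -460/2161 898/2161]

x' = [2285/2161, 472/2161]
P' = [1564/2161 -460/2161; -460/2161 898/2161]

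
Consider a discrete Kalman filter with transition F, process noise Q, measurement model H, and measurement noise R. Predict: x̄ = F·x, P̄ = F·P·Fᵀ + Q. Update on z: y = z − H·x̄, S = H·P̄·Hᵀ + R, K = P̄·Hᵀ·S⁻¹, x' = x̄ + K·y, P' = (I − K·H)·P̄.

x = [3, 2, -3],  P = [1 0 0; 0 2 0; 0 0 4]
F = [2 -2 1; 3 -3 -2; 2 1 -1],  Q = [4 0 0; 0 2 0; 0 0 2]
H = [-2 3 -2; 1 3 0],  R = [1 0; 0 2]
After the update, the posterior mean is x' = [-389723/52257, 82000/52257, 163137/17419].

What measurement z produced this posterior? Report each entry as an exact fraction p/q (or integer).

x̄ = F·x = [-1, 9, 11]
P̄ = F·P·Fᵀ + Q = [20 10 -4; 10 45 8; -4 8 12]
S = H·P̄·Hᵀ + R = [286 295; 295 487]
K = P̄·Hᵀ·S⁻¹ = [-15724/52257 14890/52257; 5438/52257 12265/52257; -668/17419 1120/17419]
x' − x̄ = [-337466/52257, -388313/52257, -28472/17419] = K·y
y = (KᵀK)⁻¹·Kᵀ·(x' − x̄) = [-6, -29]
z = y + H·x̄ = [-6, -29] + [7, 26] = [1, -3]

z = [1, -3]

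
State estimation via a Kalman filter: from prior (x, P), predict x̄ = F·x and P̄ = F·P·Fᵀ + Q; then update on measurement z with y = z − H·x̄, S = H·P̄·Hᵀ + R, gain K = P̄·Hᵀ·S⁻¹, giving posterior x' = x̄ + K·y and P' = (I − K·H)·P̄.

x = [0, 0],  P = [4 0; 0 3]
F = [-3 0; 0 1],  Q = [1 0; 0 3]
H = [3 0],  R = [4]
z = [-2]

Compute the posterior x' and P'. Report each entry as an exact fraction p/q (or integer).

x' = [-222/337, 0]
P' = [148/337 0; 0 6]

x̄ = F·x = [0, 0]
P̄ = F·P·Fᵀ + Q = [37 0; 0 6]
y = z − H·x̄ = [-2]
S = H·P̄·Hᵀ + R = [337]
K = P̄·Hᵀ·S⁻¹ = [111/337; 0]
x' = x̄ + K·y = [-222/337, 0]
P' = (I − K·H)·P̄ = [148/337 0; 0 6]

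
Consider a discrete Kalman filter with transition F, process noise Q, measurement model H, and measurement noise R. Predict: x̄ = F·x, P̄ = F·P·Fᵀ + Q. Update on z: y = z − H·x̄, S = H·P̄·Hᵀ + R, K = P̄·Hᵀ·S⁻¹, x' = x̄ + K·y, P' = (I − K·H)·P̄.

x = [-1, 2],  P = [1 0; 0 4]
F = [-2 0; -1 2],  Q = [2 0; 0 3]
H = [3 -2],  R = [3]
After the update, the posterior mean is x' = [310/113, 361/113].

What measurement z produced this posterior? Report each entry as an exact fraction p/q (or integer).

z = [2]

x̄ = F·x = [2, 5]
P̄ = F·P·Fᵀ + Q = [6 2; 2 20]
S = H·P̄·Hᵀ + R = [113]
K = P̄·Hᵀ·S⁻¹ = [14/113; -34/113]
x' − x̄ = [84/113, -204/113] = K·y
y = (KᵀK)⁻¹·Kᵀ·(x' − x̄) = [6]
z = y + H·x̄ = [6] + [-4] = [2]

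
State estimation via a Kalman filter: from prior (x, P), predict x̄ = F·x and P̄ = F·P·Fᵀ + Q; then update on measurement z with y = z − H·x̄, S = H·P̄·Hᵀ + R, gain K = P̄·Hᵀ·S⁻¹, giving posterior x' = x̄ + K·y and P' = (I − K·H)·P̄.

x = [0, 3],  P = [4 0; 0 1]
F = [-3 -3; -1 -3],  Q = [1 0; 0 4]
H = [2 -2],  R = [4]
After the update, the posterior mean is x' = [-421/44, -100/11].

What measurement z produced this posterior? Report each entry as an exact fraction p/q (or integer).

x̄ = F·x = [-9, -9]
P̄ = F·P·Fᵀ + Q = [46 21; 21 17]
S = H·P̄·Hᵀ + R = [88]
K = P̄·Hᵀ·S⁻¹ = [25/44; 1/11]
x' − x̄ = [-25/44, -1/11] = K·y
y = (KᵀK)⁻¹·Kᵀ·(x' − x̄) = [-1]
z = y + H·x̄ = [-1] + [0] = [-1]

z = [-1]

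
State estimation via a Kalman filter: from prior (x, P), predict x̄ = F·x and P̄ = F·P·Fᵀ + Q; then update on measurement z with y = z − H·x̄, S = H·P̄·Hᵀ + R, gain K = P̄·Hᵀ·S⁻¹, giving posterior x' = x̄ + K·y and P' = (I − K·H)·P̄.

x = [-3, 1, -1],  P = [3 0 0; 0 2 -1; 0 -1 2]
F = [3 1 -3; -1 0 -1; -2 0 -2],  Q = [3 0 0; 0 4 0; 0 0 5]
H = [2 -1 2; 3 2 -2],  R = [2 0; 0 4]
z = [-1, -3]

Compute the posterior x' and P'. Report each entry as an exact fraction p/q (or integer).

x' = [-30559/21881, 62609/21881, 52704/21881]
P' = [12416/21881 -35760/21881 -26238/21881; -35760/21881 177886/21881 126268/21881; -26238/21881 126268/21881 96890/21881]

x̄ = F·x = [-5, 4, 8]
P̄ = F·P·Fᵀ + Q = [56 -2 -4; -2 9 10; -4 10 25]
y = z − H·x̄ = [-3, 20]
S = H·P̄·Hᵀ + R = [271 268; 268 588]
K = P̄·Hᵀ·S⁻¹ = [4058/21881 4551/21881; 1565/21881 -1011/21881; 7518/21881 -9979/43762]
x' = x̄ + K·y = [-30559/21881, 62609/21881, 52704/21881]
P' = (I − K·H)·P̄ = [12416/21881 -35760/21881 -26238/21881; -35760/21881 177886/21881 126268/21881; -26238/21881 126268/21881 96890/21881]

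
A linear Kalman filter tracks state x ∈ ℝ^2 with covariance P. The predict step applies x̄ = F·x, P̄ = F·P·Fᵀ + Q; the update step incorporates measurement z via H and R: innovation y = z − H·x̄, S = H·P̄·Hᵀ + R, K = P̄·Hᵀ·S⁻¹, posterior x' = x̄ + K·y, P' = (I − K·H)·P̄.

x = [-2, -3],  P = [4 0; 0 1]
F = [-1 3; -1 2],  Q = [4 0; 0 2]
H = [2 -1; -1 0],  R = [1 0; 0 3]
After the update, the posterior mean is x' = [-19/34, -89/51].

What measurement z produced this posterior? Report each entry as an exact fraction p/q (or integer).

z = [1, 1]

x̄ = F·x = [-7, -4]
P̄ = F·P·Fᵀ + Q = [17 10; 10 10]
S = H·P̄·Hᵀ + R = [39 -24; -24 20]
K = P̄·Hᵀ·S⁻¹ = [6/17 -29/68; -10/51 -25/34]
x' − x̄ = [219/34, 115/51] = K·y
y = (KᵀK)⁻¹·Kᵀ·(x' − x̄) = [11, -6]
z = y + H·x̄ = [11, -6] + [-10, 7] = [1, 1]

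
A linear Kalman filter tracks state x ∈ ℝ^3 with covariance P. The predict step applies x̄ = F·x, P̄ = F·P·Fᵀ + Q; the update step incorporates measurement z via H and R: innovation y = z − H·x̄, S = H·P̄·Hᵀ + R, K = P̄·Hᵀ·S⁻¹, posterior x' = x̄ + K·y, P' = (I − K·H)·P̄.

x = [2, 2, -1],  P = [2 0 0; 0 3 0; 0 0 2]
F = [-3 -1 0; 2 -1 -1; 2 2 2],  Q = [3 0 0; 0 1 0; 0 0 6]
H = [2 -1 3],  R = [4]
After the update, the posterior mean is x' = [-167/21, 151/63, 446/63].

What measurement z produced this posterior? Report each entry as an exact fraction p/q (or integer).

z = [3]

x̄ = F·x = [-8, 3, 6]
P̄ = F·P·Fᵀ + Q = [24 -9 -18; -9 14 -2; -18 -2 34]
S = H·P̄·Hᵀ + R = [252]
K = P̄·Hᵀ·S⁻¹ = [1/84; -19/126; 17/63]
x' − x̄ = [1/21, -38/63, 68/63] = K·y
y = (KᵀK)⁻¹·Kᵀ·(x' − x̄) = [4]
z = y + H·x̄ = [4] + [-1] = [3]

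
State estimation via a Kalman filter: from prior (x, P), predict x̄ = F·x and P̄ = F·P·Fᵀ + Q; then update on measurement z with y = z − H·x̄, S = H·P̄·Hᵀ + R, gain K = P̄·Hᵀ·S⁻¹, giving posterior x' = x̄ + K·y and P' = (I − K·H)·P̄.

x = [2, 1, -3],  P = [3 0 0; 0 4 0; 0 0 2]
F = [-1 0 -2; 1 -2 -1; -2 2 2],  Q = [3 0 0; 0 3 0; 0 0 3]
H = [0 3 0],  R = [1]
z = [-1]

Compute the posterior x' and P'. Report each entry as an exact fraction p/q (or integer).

x' = [838/217, -69/217, -956/217]
P' = [3029/217 1/217 -200/217; 1/217 24/217 -26/217; -200/217 -26/217 2379/217]

x̄ = F·x = [4, 3, -8]
P̄ = F·P·Fᵀ + Q = [14 1 -2; 1 24 -26; -2 -26 39]
y = z − H·x̄ = [-10]
S = H·P̄·Hᵀ + R = [217]
K = P̄·Hᵀ·S⁻¹ = [3/217; 72/217; -78/217]
x' = x̄ + K·y = [838/217, -69/217, -956/217]
P' = (I − K·H)·P̄ = [3029/217 1/217 -200/217; 1/217 24/217 -26/217; -200/217 -26/217 2379/217]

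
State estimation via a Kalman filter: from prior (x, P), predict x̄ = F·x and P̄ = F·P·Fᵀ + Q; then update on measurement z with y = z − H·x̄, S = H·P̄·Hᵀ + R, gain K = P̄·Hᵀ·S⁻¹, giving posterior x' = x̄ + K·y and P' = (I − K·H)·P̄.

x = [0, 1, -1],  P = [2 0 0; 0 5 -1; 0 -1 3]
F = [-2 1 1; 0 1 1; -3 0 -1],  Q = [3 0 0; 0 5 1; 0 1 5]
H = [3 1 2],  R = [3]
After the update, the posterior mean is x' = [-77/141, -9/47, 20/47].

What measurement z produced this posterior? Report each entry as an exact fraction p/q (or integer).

x̄ = F·x = [0, 0, 1]
P̄ = F·P·Fᵀ + Q = [17 6 10; 6 11 -1; 10 -1 26]
S = H·P̄·Hᵀ + R = [423]
K = P̄·Hᵀ·S⁻¹ = [77/423; 3/47; 9/47]
x' − x̄ = [-77/141, -9/47, -27/47] = K·y
y = (KᵀK)⁻¹·Kᵀ·(x' − x̄) = [-3]
z = y + H·x̄ = [-3] + [2] = [-1]

z = [-1]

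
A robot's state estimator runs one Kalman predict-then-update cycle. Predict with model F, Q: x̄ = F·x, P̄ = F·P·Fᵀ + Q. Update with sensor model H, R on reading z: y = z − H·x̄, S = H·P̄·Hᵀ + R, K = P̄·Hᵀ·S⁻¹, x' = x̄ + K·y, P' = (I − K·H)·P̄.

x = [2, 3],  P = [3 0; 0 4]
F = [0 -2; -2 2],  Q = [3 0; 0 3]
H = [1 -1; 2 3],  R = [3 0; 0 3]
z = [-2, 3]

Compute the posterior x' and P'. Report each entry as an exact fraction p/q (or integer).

x̄ = F·x = [-6, 2]
P̄ = F·P·Fᵀ + Q = [19 -16; -16 31]
y = z − H·x̄ = [6, 9]
S = H·P̄·Hᵀ + R = [85 -71; -71 166]
K = P̄·Hᵀ·S⁻¹ = [1700/3023 545/3023; -1157/3023 616/3023]
x' = x̄ + K·y = [-3033/3023, 4648/3023]
P' = (I − K·H)·P̄ = [3387/3023 -1713/3023; -1713/3023 1758/3023]

x' = [-3033/3023, 4648/3023]
P' = [3387/3023 -1713/3023; -1713/3023 1758/3023]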